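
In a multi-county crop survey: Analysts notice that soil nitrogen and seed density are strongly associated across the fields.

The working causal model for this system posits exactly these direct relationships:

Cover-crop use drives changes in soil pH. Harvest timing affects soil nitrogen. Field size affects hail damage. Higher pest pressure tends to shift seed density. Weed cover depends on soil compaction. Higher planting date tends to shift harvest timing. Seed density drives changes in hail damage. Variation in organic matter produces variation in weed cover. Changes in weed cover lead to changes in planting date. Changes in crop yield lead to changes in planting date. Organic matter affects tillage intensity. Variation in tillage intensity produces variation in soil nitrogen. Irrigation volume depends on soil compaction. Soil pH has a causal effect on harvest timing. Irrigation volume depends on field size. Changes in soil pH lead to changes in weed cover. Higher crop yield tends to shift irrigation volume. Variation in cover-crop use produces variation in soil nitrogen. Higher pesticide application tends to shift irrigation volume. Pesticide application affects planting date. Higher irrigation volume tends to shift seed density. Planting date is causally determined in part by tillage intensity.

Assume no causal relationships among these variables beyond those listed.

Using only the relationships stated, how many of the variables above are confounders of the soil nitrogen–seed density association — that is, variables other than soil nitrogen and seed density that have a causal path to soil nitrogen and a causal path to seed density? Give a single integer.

3

The common causes are: crop yield (to soil nitrogen via crop yield → planting date → harvest timing → soil nitrogen; to seed density via crop yield → irrigation volume → seed density); pesticide application (to soil nitrogen via pesticide application → planting date → harvest timing → soil nitrogen; to seed density via pesticide application → irrigation volume → seed density); soil compaction (to soil nitrogen via soil compaction → weed cover → planting date → harvest timing → soil nitrogen; to seed density via soil compaction → irrigation volume → seed density).
Every other variable lacks a causal path to at least one of soil nitrogen and seed density.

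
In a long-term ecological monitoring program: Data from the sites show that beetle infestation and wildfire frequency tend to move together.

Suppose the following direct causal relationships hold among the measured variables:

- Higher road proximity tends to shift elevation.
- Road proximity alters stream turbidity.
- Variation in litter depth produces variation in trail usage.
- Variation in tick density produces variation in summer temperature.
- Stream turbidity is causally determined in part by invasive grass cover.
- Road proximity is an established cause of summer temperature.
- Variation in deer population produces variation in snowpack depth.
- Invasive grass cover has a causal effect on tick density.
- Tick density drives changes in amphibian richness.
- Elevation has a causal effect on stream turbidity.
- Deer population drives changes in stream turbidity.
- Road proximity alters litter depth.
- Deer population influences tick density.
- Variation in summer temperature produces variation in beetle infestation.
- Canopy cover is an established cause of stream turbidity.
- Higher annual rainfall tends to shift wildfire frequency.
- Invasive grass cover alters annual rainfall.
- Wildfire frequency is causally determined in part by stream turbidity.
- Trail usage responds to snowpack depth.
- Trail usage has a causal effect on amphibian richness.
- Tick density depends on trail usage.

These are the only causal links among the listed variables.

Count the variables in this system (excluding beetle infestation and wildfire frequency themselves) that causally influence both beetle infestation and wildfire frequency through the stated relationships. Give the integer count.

The common causes are: deer population (to beetle infestation via deer population → tick density → summer temperature → beetle infestation; to wildfire frequency via deer population → stream turbidity → wildfire frequency); invasive grass cover (to beetle infestation via invasive grass cover → tick density → summer temperature → beetle infestation; to wildfire frequency via invasive grass cover → stream turbidity → wildfire frequency); road proximity (to beetle infestation via road proximity → summer temperature → beetle infestation; to wildfire frequency via road proximity → stream turbidity → wildfire frequency).
Every other variable lacks a causal path to at least one of beetle infestation and wildfire frequency.

3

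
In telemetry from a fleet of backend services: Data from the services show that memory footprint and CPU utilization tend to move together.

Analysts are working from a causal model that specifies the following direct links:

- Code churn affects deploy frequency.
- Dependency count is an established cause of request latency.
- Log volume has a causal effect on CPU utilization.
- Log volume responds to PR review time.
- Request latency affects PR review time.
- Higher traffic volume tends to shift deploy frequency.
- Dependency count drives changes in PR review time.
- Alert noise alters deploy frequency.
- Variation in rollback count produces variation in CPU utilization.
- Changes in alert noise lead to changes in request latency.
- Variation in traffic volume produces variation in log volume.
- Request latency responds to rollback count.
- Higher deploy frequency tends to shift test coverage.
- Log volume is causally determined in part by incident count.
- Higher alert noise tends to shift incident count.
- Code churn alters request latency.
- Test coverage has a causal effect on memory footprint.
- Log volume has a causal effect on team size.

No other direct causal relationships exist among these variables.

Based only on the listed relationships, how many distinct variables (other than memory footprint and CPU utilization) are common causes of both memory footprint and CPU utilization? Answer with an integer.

The common causes are: alert noise (to memory footprint via alert noise → deploy frequency → test coverage → memory footprint; to CPU utilization via alert noise → incident count → log volume → CPU utilization); code churn (to memory footprint via code churn → deploy frequency → test coverage → memory footprint; to CPU utilization via code churn → request latency → PR review time → log volume → CPU utilization); traffic volume (to memory footprint via traffic volume → deploy frequency → test coverage → memory footprint; to CPU utilization via traffic volume → log volume → CPU utilization).
Every other variable lacks a causal path to at least one of memory footprint and CPU utilization.

3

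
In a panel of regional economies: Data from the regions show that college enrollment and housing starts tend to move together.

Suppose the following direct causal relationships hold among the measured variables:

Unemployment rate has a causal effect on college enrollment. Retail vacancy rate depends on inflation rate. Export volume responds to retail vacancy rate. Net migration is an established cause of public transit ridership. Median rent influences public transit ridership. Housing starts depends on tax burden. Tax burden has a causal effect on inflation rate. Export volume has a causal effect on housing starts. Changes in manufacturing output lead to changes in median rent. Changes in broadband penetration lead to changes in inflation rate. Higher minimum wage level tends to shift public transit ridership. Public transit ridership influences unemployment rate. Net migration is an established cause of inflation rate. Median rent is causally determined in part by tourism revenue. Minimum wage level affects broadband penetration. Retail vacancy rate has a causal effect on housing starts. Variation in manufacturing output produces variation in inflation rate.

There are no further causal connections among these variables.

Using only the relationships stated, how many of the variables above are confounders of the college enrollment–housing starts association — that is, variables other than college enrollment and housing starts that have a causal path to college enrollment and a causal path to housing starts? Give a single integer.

3

The common causes are: manufacturing output (to college enrollment via manufacturing output → median rent → public transit ridership → unemployment rate → college enrollment; to housing starts via manufacturing output → inflation rate → retail vacancy rate → housing starts); minimum wage level (to college enrollment via minimum wage level → public transit ridership → unemployment rate → college enrollment; to housing starts via minimum wage level → broadband penetration → inflation rate → retail vacancy rate → housing starts); net migration (to college enrollment via net migration → public transit ridership → unemployment rate → college enrollment; to housing starts via net migration → inflation rate → retail vacancy rate → housing starts).
Every other variable lacks a causal path to at least one of college enrollment and housing starts.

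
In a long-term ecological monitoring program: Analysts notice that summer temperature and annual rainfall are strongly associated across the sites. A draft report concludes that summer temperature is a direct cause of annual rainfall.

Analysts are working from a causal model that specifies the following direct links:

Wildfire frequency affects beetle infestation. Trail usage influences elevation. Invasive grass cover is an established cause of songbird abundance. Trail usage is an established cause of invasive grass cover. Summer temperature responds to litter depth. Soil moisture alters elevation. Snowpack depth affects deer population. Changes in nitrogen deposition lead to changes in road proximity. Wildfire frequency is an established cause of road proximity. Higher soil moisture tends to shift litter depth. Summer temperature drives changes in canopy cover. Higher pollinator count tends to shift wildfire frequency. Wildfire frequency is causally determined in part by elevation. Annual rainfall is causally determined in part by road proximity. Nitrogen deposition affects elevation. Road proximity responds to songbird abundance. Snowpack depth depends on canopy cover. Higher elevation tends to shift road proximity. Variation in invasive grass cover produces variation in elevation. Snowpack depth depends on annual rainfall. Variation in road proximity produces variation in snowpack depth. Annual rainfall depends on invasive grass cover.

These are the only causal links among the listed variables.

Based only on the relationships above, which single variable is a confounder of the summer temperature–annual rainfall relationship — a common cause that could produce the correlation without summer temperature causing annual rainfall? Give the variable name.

soil moisture

Soil moisture has a causal path to summer temperature (soil moisture → litter depth → summer temperature) and a separate causal path to annual rainfall (soil moisture → elevation → road proximity → annual rainfall), so it is a common cause of both.
No stated relationship gives summer temperature a causal route to annual rainfall, so the correlation is explained by the shared upstream cause rather than a direct effect.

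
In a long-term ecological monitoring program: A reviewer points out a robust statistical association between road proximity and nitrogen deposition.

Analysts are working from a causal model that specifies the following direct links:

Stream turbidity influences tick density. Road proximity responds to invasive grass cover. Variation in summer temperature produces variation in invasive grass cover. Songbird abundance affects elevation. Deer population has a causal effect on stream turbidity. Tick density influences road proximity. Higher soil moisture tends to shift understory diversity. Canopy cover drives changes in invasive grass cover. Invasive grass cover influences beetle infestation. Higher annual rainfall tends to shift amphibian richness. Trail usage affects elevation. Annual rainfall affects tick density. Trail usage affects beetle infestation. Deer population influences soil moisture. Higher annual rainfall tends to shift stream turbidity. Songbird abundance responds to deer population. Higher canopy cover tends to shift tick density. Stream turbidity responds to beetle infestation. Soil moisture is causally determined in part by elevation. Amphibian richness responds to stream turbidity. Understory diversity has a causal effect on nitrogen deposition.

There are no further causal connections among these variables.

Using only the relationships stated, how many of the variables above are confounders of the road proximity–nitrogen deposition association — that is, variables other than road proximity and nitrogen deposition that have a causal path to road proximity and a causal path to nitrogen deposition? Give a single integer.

2

The common causes are: deer population (to road proximity via deer population → stream turbidity → tick density → road proximity; to nitrogen deposition via deer population → soil moisture → understory diversity → nitrogen deposition); trail usage (to road proximity via trail usage → beetle infestation → stream turbidity → tick density → road proximity; to nitrogen deposition via trail usage → elevation → soil moisture → understory diversity → nitrogen deposition).
Every other variable lacks a causal path to at least one of road proximity and nitrogen deposition.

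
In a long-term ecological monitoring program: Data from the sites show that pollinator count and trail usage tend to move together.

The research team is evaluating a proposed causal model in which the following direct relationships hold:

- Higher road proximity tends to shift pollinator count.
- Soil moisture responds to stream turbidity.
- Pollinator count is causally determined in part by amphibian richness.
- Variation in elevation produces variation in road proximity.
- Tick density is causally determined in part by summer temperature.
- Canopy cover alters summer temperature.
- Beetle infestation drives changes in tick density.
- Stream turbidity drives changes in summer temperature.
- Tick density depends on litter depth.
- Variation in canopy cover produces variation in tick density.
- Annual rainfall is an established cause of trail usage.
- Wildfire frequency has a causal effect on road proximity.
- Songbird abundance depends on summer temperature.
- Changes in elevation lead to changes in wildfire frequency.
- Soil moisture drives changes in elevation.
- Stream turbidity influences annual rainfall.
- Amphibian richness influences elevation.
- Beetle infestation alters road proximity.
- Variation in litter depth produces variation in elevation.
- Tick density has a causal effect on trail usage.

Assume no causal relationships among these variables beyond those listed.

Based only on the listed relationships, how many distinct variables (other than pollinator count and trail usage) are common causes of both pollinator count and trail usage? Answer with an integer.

3

The common causes are: beetle infestation (to pollinator count via beetle infestation → road proximity → pollinator count; to trail usage via beetle infestation → tick density → trail usage); litter depth (to pollinator count via litter depth → elevation → road proximity → pollinator count; to trail usage via litter depth → tick density → trail usage); stream turbidity (to pollinator count via stream turbidity → soil moisture → elevation → road proximity → pollinator count; to trail usage via stream turbidity → annual rainfall → trail usage).
Every other variable lacks a causal path to at least one of pollinator count and trail usage.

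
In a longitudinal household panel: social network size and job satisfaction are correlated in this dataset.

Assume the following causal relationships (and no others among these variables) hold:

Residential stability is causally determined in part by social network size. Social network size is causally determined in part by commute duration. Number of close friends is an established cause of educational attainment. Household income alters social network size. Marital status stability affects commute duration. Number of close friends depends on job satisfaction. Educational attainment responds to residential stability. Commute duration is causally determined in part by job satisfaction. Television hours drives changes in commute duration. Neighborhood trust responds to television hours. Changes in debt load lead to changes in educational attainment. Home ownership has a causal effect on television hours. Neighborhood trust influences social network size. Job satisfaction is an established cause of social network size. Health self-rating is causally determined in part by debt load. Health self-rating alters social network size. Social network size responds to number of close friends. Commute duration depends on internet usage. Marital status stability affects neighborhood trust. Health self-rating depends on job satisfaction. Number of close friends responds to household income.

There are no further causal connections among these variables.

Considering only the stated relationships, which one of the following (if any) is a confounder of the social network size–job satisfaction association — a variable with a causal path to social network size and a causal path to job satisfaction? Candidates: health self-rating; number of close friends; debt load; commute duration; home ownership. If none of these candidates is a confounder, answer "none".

None of the listed candidates has causal paths to both social network size and job satisfaction in the stated relationships, so none is a common cause.

none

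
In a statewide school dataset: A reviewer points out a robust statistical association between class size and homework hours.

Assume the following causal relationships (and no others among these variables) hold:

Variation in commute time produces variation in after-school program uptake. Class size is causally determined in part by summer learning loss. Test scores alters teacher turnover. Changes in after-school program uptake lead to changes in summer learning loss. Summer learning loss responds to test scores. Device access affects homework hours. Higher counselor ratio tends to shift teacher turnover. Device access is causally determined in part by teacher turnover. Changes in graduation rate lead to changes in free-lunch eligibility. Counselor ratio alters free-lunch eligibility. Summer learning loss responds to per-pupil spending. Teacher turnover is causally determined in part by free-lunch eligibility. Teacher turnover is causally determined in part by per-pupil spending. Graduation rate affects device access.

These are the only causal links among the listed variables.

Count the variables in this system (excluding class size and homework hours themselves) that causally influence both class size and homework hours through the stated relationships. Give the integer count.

2

The common causes are: per-pupil spending (to class size via per-pupil spending → summer learning loss → class size; to homework hours via per-pupil spending → teacher turnover → device access → homework hours); test scores (to class size via test scores → summer learning loss → class size; to homework hours via test scores → teacher turnover → device access → homework hours).
Every other variable lacks a causal path to at least one of class size and homework hours.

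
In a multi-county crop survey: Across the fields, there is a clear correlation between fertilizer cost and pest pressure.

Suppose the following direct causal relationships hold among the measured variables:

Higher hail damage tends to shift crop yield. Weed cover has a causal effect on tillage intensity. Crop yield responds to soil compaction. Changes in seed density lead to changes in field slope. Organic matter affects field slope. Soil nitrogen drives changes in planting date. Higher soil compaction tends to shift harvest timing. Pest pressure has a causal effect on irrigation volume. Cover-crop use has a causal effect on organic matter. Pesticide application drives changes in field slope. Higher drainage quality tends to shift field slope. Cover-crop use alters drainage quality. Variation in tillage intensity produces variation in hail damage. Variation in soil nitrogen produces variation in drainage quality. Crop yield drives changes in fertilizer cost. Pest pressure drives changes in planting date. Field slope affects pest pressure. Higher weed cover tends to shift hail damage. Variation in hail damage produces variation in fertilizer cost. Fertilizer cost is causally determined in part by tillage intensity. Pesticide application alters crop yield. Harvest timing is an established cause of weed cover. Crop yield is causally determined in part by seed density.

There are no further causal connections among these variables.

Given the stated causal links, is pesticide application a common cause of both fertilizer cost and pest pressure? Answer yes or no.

yes

Pesticide application has a causal path to fertilizer cost (pesticide application → crop yield → fertilizer cost) and to pest pressure (pesticide application → field slope → pest pressure), so it is a common cause of both — a confounder.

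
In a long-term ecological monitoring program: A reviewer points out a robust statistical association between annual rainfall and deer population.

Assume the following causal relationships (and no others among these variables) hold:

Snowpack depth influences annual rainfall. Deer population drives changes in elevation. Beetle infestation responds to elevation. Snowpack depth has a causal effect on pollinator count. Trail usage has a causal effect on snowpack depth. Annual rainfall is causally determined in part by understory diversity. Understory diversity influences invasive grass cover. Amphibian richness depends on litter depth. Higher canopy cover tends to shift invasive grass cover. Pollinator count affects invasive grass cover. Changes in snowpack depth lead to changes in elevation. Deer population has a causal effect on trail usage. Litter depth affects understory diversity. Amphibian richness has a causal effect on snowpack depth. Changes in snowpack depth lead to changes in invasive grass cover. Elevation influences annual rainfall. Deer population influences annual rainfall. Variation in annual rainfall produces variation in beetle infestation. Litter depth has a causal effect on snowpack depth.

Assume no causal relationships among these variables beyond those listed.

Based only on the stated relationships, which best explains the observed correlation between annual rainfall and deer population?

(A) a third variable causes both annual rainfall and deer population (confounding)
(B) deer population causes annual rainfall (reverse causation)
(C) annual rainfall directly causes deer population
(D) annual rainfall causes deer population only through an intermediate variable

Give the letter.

B

The stated link runs deer population → annual rainfall; annual rainfall has no causal path to deer population. No variable causes both, so confounding is ruled out. The correlation reflects reverse causation.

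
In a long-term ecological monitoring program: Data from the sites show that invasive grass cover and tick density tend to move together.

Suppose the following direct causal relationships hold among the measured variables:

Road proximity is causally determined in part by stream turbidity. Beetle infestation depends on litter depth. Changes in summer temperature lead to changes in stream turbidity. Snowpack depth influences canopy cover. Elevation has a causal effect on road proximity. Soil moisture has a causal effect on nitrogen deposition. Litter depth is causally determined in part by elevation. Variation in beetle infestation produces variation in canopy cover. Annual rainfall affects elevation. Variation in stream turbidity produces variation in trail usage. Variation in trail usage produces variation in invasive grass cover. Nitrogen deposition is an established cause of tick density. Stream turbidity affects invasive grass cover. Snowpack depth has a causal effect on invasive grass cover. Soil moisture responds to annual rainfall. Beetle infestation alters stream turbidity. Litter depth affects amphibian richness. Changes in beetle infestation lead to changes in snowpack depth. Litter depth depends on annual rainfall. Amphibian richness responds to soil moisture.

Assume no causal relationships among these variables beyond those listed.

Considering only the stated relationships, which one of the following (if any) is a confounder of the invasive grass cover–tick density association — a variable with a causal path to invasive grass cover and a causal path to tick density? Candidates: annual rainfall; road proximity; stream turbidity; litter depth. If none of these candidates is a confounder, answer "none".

Annual rainfall causes invasive grass cover (annual rainfall → litter depth → beetle infestation → stream turbidity → invasive grass cover) and also causes tick density (annual rainfall → soil moisture → nitrogen deposition → tick density); it is a common cause of both.
Each of the other candidates lacks a causal path to at least one of invasive grass cover and tick density, so they do not confound the relationship.

annual rainfall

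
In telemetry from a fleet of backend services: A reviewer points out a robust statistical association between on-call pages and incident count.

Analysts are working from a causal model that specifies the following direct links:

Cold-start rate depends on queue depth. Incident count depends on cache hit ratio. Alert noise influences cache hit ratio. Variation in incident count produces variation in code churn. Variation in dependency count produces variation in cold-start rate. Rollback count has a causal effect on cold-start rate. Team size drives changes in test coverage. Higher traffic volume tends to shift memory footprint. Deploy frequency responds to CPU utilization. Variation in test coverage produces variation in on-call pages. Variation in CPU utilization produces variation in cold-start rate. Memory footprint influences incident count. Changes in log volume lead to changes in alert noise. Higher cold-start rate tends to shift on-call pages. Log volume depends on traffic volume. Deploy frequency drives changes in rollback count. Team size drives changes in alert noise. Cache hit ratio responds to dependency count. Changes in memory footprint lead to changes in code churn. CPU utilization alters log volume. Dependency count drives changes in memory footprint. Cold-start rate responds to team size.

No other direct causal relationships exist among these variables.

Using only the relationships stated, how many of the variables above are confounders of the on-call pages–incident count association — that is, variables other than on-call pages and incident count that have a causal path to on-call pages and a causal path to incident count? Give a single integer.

The common causes are: CPU utilization (to on-call pages via CPU utilization → cold-start rate → on-call pages; to incident count via CPU utilization → log volume → alert noise → cache hit ratio → incident count); dependency count (to on-call pages via dependency count → cold-start rate → on-call pages; to incident count via dependency count → memory footprint → incident count); team size (to on-call pages via team size → test coverage → on-call pages; to incident count via team size → alert noise → cache hit ratio → incident count).
Every other variable lacks a causal path to at least one of on-call pages and incident count.

3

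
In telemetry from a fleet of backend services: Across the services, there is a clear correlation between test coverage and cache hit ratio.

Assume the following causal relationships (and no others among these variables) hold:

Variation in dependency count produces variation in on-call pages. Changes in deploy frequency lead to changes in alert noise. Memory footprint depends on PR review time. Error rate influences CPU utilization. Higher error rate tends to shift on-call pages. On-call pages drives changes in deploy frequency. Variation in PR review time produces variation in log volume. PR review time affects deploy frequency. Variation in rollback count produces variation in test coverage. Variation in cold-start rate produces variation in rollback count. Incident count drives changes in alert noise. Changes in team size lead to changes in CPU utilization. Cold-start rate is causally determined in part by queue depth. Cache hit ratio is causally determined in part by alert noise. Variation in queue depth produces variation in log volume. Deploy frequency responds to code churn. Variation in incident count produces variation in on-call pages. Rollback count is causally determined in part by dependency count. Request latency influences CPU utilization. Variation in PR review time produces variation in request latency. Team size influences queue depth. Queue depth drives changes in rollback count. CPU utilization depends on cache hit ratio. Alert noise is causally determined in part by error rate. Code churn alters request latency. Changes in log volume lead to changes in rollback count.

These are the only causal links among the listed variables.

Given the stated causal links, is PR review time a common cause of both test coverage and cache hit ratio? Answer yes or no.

PR review time has a causal path to test coverage (PR review time → log volume → rollback count → test coverage) and to cache hit ratio (PR review time → deploy frequency → alert noise → cache hit ratio), so it is a common cause of both — a confounder.

yes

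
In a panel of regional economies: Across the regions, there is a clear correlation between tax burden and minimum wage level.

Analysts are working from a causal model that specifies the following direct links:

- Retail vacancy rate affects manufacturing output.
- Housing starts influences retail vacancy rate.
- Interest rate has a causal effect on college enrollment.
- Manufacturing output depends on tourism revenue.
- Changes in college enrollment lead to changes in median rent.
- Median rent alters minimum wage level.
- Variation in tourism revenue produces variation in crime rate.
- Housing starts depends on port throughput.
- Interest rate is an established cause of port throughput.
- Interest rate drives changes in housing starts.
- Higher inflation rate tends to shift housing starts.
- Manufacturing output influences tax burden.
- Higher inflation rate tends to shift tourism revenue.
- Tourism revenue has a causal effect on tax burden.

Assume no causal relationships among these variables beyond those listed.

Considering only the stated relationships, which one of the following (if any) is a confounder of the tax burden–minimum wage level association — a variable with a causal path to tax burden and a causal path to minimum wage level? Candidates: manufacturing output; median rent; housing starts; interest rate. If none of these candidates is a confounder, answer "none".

interest rate

Interest rate causes tax burden (interest rate → housing starts → retail vacancy rate → manufacturing output → tax burden) and also causes minimum wage level (interest rate → college enrollment → median rent → minimum wage level); it is a common cause of both.
Each of the other candidates lacks a causal path to at least one of tax burden and minimum wage level, so they do not confound the relationship.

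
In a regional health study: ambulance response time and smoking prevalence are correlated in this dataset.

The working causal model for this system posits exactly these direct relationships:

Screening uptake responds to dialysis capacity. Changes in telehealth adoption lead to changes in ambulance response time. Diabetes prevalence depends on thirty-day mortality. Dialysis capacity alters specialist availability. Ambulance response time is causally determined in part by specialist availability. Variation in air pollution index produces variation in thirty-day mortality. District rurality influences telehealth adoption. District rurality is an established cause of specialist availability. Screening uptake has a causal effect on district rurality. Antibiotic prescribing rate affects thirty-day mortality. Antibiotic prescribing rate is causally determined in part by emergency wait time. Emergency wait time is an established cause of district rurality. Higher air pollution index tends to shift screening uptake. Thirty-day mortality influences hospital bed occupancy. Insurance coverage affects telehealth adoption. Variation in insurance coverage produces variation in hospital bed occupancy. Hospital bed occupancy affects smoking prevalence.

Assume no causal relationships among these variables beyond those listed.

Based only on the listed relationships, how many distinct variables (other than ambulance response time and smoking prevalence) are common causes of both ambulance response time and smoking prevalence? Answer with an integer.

The common causes are: air pollution index (to ambulance response time via air pollution index → screening uptake → district rurality → specialist availability → ambulance response time; to smoking prevalence via air pollution index → thirty-day mortality → hospital bed occupancy → smoking prevalence); emergency wait time (to ambulance response time via emergency wait time → district rurality → specialist availability → ambulance response time; to smoking prevalence via emergency wait time → antibiotic prescribing rate → thirty-day mortality → hospital bed occupancy → smoking prevalence); insurance coverage (to ambulance response time via insurance coverage → telehealth adoption → ambulance response time; to smoking prevalence via insurance coverage → hospital bed occupancy → smoking prevalence).
Every other variable lacks a causal path to at least one of ambulance response time and smoking prevalence.

3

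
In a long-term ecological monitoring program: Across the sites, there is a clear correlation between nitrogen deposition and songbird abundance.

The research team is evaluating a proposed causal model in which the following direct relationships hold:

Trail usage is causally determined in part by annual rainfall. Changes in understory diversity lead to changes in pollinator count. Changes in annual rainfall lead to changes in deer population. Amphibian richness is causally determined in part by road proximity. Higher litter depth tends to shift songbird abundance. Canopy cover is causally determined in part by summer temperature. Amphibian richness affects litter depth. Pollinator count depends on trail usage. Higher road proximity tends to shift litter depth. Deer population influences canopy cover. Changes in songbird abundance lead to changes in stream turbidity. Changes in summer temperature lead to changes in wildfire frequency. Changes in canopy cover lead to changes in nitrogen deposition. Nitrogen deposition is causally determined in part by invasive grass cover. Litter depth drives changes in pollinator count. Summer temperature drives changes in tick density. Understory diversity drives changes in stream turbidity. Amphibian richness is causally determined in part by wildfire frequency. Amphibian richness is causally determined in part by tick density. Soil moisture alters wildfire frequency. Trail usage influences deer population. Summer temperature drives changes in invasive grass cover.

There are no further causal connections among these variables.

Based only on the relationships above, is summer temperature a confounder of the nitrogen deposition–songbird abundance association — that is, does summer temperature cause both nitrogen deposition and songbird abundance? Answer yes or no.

yes

Summer temperature has a causal path to nitrogen deposition (summer temperature → canopy cover → nitrogen deposition) and to songbird abundance (summer temperature → wildfire frequency → amphibian richness → litter depth → songbird abundance), so it is a common cause of both — a confounder.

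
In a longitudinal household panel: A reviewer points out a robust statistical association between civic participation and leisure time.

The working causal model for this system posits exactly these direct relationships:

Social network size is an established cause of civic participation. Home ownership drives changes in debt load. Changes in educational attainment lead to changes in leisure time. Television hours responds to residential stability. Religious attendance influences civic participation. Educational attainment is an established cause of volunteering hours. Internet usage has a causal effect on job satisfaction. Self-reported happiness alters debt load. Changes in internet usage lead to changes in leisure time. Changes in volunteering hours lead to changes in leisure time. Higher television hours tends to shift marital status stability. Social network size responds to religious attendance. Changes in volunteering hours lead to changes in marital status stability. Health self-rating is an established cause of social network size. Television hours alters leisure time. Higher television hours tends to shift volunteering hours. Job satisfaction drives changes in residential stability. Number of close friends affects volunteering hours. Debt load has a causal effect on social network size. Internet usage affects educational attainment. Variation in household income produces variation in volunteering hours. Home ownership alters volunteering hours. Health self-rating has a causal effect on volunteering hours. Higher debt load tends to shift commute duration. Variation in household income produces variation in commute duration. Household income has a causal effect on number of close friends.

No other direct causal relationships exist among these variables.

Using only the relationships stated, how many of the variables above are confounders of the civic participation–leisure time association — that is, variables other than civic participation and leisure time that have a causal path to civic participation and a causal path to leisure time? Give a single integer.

2

The common causes are: health self-rating (to civic participation via health self-rating → social network size → civic participation; to leisure time via health self-rating → volunteering hours → leisure time); home ownership (to civic participation via home ownership → debt load → social network size → civic participation; to leisure time via home ownership → volunteering hours → leisure time).
Every other variable lacks a causal path to at least one of civic participation and leisure time.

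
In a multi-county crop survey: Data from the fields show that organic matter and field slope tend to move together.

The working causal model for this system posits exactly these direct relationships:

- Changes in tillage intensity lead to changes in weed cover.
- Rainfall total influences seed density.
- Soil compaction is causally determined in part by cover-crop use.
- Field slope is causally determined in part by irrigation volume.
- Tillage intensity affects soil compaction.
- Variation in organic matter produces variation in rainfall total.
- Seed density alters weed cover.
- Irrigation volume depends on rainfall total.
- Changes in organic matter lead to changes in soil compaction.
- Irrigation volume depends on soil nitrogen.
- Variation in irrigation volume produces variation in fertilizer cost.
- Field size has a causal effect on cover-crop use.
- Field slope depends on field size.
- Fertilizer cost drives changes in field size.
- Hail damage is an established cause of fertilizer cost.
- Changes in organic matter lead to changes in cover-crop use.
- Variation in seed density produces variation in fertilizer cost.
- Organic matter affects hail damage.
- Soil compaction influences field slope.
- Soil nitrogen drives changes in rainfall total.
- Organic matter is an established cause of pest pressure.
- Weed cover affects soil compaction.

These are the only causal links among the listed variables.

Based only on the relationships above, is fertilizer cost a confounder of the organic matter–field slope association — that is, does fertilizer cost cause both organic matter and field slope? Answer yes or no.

no

Fertilizer cost has no stated causal path to organic matter. A confounder must cause both variables, so fertilizer cost does not qualify.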